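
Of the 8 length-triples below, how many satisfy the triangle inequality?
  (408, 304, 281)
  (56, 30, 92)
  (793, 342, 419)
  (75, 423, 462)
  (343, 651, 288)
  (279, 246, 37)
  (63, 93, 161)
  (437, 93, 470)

(281,304,408): 281+304 > 408 → valid
(30,56,92): 30+56 ≤ 92 → not valid
(342,419,793): 342+419 ≤ 793 → not valid
(75,423,462): 75+423 > 462 → valid
(288,343,651): 288+343 ≤ 651 → not valid
(37,246,279): 37+246 > 279 → valid
(63,93,161): 63+93 ≤ 161 → not valid
(93,437,470): 93+437 > 470 → valid
4 of the 8 triples form a triangle.

4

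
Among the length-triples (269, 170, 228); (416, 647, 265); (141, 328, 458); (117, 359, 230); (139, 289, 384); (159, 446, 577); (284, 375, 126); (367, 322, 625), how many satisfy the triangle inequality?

(170,228,269): 170+228 > 269 → valid
(265,416,647): 265+416 > 647 → valid
(141,328,458): 141+328 > 458 → valid
(117,230,359): 117+230 ≤ 359 → not valid
(139,289,384): 139+289 > 384 → valid
(159,446,577): 159+446 > 577 → valid
(126,284,375): 126+284 > 375 → valid
(322,367,625): 322+367 > 625 → valid
7 of the 8 triples form a triangle.

7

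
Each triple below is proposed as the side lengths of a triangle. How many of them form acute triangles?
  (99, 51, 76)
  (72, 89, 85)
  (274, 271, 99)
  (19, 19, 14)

(99,51,76): 51²+76² = 8377 < 9801 = 99² → obtuse
(72,89,85): 72²+85² = 12409 > 7921 = 89² → acute
(274,271,99): 99²+271² = 83242 > 75076 = 274² → acute
(19,19,14): 14²+19² = 557 > 361 = 19² → acute
3 of the 4 are acute.

3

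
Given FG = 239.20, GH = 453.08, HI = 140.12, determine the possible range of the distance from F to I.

73.76 ≤ FI ≤ 832.40

The maximum is all hops collinear in one direction: 239.20 + 453.08 + 140.12 = 832.40.
The longest hop is 453.08; the others sum to 379.32. Folding the others back against it leaves at least 453.08 − 379.32 = 73.76.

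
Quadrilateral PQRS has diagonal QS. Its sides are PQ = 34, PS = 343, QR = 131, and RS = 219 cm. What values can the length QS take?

309 < QS < 350

From triangle PQS: |34 − 343| < QS < 34 + 343, i.e. 309 < QS < 377.
From triangle RQS: 88 < QS < 350.
Both must hold, so QS lies in the intersection.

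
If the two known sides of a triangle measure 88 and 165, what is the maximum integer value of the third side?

The third side must be strictly less than 88 + 165 = 253.
The largest integer below 253 is 252.

252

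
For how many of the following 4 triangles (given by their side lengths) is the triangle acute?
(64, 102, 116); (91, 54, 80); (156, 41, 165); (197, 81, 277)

(64,102,116): 64²+102² = 14500 > 13456 = 116² → acute
(91,54,80): 54²+80² = 9316 > 8281 = 91² → acute
(156,41,165): 41²+156² = 26017 < 27225 = 165² → obtuse
(197,81,277): 81²+197² = 45370 < 76729 = 277² → obtuse
2 of the 4 are acute.

2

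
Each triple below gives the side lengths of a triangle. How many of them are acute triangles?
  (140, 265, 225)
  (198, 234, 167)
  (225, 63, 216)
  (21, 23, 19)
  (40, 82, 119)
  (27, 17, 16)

2

(140,265,225): 140²+225² = 70225 = 265² → right
(198,234,167): 167²+198² = 67093 > 54756 = 234² → acute
(225,63,216): 63²+216² = 50625 = 225² → right
(21,23,19): 19²+21² = 802 > 529 = 23² → acute
(40,82,119): 40²+82² = 8324 < 14161 = 119² → obtuse
(27,17,16): 16²+17² = 545 < 729 = 27² → obtuse
2 of the 6 are acute.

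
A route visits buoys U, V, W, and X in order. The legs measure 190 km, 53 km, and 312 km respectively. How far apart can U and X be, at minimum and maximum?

69 ≤ UX ≤ 555 km

The maximum is all hops collinear in one direction: 190 + 53 + 312 = 555.
The longest hop is 312; the others sum to 243. Folding the others back against it leaves at least 312 − 243 = 69.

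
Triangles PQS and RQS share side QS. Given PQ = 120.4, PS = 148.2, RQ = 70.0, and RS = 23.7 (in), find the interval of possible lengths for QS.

From triangle PQS: |120.4 − 148.2| < QS < 120.4 + 148.2, i.e. 27.8 < QS < 268.6.
From triangle RQS: 46.3 < QS < 93.7.
Both must hold, so QS lies in the intersection.

46.3 < QS < 93.7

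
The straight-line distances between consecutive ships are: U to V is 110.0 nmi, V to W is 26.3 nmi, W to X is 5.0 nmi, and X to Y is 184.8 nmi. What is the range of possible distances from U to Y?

43.5 ≤ UY ≤ 326.1 nmi

The maximum is all hops collinear in one direction: 110.0 + 26.3 + 5.0 + 184.8 = 326.1.
The longest hop is 184.8; the others sum to 141.3. Folding the others back against it leaves at least 184.8 − 141.3 = 43.5.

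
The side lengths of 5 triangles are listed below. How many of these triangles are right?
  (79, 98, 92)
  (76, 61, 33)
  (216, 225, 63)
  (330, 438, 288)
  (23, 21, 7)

2

(79,98,92): 79²+92² = 14705 > 9604 = 98² → acute
(76,61,33): 33²+61² = 4810 < 5776 = 76² → obtuse
(216,225,63): 63²+216² = 50625 = 225² → right
(330,438,288): 288²+330² = 191844 = 438² → right
(23,21,7): 7²+21² = 490 < 529 = 23² → obtuse
2 of the 5 are right.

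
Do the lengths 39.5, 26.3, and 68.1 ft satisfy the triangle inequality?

The longest side is 68.1, but the other two sum to only 65.8.
65.8 < 68.1, so the triangle inequality fails.

No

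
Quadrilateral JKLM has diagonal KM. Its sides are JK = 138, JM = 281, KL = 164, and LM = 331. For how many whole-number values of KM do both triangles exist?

From triangle JKM: 143 < KM < 419.
From triangle LKM: 167 < KM < 495.
Intersection: 167 < KM < 419, so integers 168 through 418: 251 values.

251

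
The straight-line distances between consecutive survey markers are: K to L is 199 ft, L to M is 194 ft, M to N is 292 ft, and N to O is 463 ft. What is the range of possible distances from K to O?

The maximum is all hops collinear in one direction: 199 + 194 + 292 + 463 = 1148.
The longest hop is 463; the others sum to 685. Since 463 ≤ 685, the path can fold back on itself completely, so the minimum distance is 0.

0 ≤ KO ≤ 1148 ft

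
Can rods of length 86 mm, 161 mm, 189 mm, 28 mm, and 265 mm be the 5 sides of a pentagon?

Yes

A pentagon exists iff every side is shorter than the sum of the others — equivalently, the longest side is less than the sum of the rest.
Longest side 265 < 464 (sum of the remaining 4), so yes.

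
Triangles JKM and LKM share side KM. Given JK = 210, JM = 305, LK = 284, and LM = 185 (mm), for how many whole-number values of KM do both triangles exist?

From triangle JKM: 95 < KM < 515.
From triangle LKM: 99 < KM < 469.
Intersection: 99 < KM < 469, so integers 100 through 468: 369 values.

369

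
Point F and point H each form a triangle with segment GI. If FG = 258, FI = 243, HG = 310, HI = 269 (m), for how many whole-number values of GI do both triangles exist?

From triangle FGI: 15 < GI < 501.
From triangle HGI: 41 < GI < 579.
Intersection: 41 < GI < 501, so integers 42 through 500: 459 values.

459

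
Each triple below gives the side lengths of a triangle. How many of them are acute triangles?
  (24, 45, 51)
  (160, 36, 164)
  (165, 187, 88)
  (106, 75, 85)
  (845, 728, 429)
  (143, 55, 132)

1

(24,45,51): 24²+45² = 2601 = 51² → right
(160,36,164): 36²+160² = 26896 = 164² → right
(165,187,88): 88²+165² = 34969 = 187² → right
(106,75,85): 75²+85² = 12850 > 11236 = 106² → acute
(845,728,429): 429²+728² = 714025 = 845² → right
(143,55,132): 55²+132² = 20449 = 143² → right
1 of the 6 is acute.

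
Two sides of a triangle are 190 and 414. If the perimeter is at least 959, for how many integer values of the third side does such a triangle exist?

249

Triangle inequality: 224 < x < 604. Perimeter ≥ 959 gives x ≥ 959 − 190 − 414 = 355.
So 355 ≤ x < 604; integers 355 through 603: 249 values.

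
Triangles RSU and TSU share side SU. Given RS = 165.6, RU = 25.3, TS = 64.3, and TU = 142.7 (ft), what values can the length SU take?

140.3 < SU < 190.9

From triangle RSU: |165.6 − 25.3| < SU < 165.6 + 25.3, i.e. 140.3 < SU < 190.9.
From triangle TSU: 78.4 < SU < 207.0.
Both must hold, so SU lies in the intersection.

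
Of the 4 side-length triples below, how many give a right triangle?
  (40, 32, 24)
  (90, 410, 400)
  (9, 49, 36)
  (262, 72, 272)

(40,32,24): 24²+32² = 1600 = 40² → right
(90,410,400): 90²+400² = 168100 = 410² → right
(9,49,36): 9+36 ≤ 49, not a triangle
(262,72,272): 72²+262² = 73828 < 73984 = 272² → obtuse
2 of the 4 are right.

2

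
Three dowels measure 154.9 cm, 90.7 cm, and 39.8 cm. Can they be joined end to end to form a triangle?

The longest side is 154.9, but the other two sum to only 130.5.
130.5 < 154.9, so the triangle inequality fails.

No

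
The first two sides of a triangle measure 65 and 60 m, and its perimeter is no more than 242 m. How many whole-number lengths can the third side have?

Triangle inequality: 5 < x < 125. Perimeter ≤ 242 gives x ≤ 242 − 65 − 60 = 117.
So 5 < x ≤ 117; integers 6 through 117: 112 values.

112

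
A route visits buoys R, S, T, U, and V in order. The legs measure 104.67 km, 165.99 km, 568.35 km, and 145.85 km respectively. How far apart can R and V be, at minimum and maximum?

The maximum is all hops collinear in one direction: 104.67 + 165.99 + 568.35 + 145.85 = 984.86.
The longest hop is 568.35; the others sum to 416.51. Folding the others back against it leaves at least 568.35 − 416.51 = 151.84.

151.84 ≤ RV ≤ 984.86 km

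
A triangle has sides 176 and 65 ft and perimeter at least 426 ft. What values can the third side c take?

185 ≤ c < 241

Triangle inequality alone gives 111 < c < 241.
The perimeter condition gives c ≥ 426 − 176 − 65 = 185.
Intersecting the two: 185 ≤ c < 241.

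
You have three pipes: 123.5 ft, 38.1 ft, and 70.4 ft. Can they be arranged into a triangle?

No

The longest side is 123.5, but the other two sum to only 108.5.
108.5 < 123.5, so the triangle inequality fails.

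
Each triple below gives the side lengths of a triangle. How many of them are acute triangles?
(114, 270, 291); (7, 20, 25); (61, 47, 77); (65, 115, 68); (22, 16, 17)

(114,270,291): 114²+270² = 85896 > 84681 = 291² → acute
(7,20,25): 7²+20² = 449 < 625 = 25² → obtuse
(61,47,77): 47²+61² = 5930 > 5929 = 77² → acute
(65,115,68): 65²+68² = 8849 < 13225 = 115² → obtuse
(22,16,17): 16²+17² = 545 > 484 = 22² → acute
3 of the 5 are acute.

3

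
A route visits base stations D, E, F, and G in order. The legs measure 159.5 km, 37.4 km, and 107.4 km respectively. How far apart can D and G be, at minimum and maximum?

14.7 ≤ DG ≤ 304.3 km

The maximum is all hops collinear in one direction: 159.5 + 37.4 + 107.4 = 304.3.
The longest hop is 159.5; the others sum to 144.8. Folding the others back against it leaves at least 159.5 − 144.8 = 14.7.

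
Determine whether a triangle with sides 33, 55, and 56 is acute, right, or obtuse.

acute

Compare the square of the longest side to the sum of squares of the other two: 33² + 55² = 4114 > 3136 = 56².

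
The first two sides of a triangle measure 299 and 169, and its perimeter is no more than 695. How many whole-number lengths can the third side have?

Triangle inequality: 130 < x < 468. Perimeter ≤ 695 gives x ≤ 695 − 299 − 169 = 227.
So 130 < x ≤ 227; integers 131 through 227: 97 values.

97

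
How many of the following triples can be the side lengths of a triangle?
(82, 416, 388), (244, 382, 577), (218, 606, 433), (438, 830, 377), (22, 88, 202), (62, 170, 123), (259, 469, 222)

5

(82,388,416): 82+388 > 416 → valid
(244,382,577): 244+382 > 577 → valid
(218,433,606): 218+433 > 606 → valid
(377,438,830): 377+438 ≤ 830 → not valid
(22,88,202): 22+88 ≤ 202 → not valid
(62,123,170): 62+123 > 170 → valid
(222,259,469): 222+259 > 469 → valid
5 of the 7 triples form a triangle.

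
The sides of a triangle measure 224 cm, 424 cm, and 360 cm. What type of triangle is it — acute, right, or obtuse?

right

Compare the square of the longest side to the sum of squares of the other two: 224² + 360² = 179776 = 424².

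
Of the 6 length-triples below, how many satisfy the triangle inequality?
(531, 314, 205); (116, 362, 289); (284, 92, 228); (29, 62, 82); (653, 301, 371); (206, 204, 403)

(205,314,531): 205+314 ≤ 531 → not valid
(116,289,362): 116+289 > 362 → valid
(92,228,284): 92+228 > 284 → valid
(29,62,82): 29+62 > 82 → valid
(301,371,653): 301+371 > 653 → valid
(204,206,403): 204+206 > 403 → valid
5 of the 6 triples form a triangle.

5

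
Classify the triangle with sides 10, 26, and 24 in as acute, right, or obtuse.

Compare the square of the longest side to the sum of squares of the other two: 10² + 24² = 676 = 26².

right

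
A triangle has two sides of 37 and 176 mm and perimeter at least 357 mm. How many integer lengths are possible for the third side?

69

Triangle inequality: 139 < x < 213. Perimeter ≥ 357 gives x ≥ 357 − 37 − 176 = 144.
So 144 ≤ x < 213; integers 144 through 212: 69 values.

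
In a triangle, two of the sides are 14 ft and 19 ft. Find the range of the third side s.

5 < s < 33

By the triangle inequality, s must be less than 14 + 19 = 33 and greater than |14 − 19| = 5.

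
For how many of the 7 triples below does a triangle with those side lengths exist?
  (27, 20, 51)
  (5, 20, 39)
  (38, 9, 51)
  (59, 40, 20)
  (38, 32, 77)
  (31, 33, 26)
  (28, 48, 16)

(20,27,51): 20+27 ≤ 51 → not valid
(5,20,39): 5+20 ≤ 39 → not valid
(9,38,51): 9+38 ≤ 51 → not valid
(20,40,59): 20+40 > 59 → valid
(32,38,77): 32+38 ≤ 77 → not valid
(26,31,33): 26+31 > 33 → valid
(16,28,48): 16+28 ≤ 48 → not valid
2 of the 7 triples form a triangle.

2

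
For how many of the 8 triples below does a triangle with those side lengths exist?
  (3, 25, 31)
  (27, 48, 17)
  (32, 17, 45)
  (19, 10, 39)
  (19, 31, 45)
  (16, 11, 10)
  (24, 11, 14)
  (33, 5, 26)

(3,25,31): 3+25 ≤ 31 → not valid
(17,27,48): 17+27 ≤ 48 → not valid
(17,32,45): 17+32 > 45 → valid
(10,19,39): 10+19 ≤ 39 → not valid
(19,31,45): 19+31 > 45 → valid
(10,11,16): 10+11 > 16 → valid
(11,14,24): 11+14 > 24 → valid
(5,26,33): 5+26 ≤ 33 → not valid
4 of the 8 triples form a triangle.

4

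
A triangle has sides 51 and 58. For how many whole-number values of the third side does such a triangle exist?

101

The third side lies in the open interval (7, 109).
Integers from 8 to 108 inclusive: 108 − 8 + 1 = 101.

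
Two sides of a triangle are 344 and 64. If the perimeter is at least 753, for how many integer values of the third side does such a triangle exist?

Triangle inequality: 280 < x < 408. Perimeter ≥ 753 gives x ≥ 753 − 344 − 64 = 345.
So 345 ≤ x < 408; integers 345 through 407: 63 values.

63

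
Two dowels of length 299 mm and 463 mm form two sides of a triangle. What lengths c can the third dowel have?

164 < c < 762

By the triangle inequality, c must be less than 299 + 463 = 762 and greater than |299 − 463| = 164.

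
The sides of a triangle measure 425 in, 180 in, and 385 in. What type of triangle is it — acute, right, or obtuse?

right

Compare the square of the longest side to the sum of squares of the other two: 180² + 385² = 180625 = 425².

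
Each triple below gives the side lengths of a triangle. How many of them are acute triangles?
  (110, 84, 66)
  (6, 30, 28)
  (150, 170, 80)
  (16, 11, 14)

(110,84,66): 66²+84² = 11412 < 12100 = 110² → obtuse
(6,30,28): 6²+28² = 820 < 900 = 30² → obtuse
(150,170,80): 80²+150² = 28900 = 170² → right
(16,11,14): 11²+14² = 317 > 256 = 16² → acute
1 of the 4 is acute.

1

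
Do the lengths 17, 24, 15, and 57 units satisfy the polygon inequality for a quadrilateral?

No

For a quadrilateral, each side must be shorter than the sum of the others.
Here the longest side is 57, but the remaining 3 sides sum to only 56.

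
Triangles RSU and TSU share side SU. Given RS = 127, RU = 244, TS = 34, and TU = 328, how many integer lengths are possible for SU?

From triangle RSU: 117 < SU < 371.
From triangle TSU: 294 < SU < 362.
Intersection: 294 < SU < 362, so integers 295 through 361: 67 values.

67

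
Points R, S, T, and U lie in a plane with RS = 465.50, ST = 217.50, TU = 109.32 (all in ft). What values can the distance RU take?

The maximum is all hops collinear in one direction: 465.50 + 217.50 + 109.32 = 792.32.
The longest hop is 465.50; the others sum to 326.82. Folding the others back against it leaves at least 465.50 − 326.82 = 138.68.

138.68 ≤ RU ≤ 792.32 ft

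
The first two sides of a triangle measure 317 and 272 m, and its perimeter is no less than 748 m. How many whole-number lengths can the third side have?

Triangle inequality: 45 < x < 589. Perimeter ≥ 748 gives x ≥ 748 − 317 − 272 = 159.
So 159 ≤ x < 589; integers 159 through 588: 430 values.

430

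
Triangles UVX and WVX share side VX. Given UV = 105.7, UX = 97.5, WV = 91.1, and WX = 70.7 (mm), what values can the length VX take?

From triangle UVX: |105.7 − 97.5| < VX < 105.7 + 97.5, i.e. 8.2 < VX < 203.2.
From triangle WVX: 20.4 < VX < 161.8.
Both must hold, so VX lies in the intersection.

20.4 < VX < 161.8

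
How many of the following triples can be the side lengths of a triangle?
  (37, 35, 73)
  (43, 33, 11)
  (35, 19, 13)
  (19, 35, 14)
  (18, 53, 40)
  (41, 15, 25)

2

(35,37,73): 35+37 ≤ 73 → not valid
(11,33,43): 11+33 > 43 → valid
(13,19,35): 13+19 ≤ 35 → not valid
(14,19,35): 14+19 ≤ 35 → not valid
(18,40,53): 18+40 > 53 → valid
(15,25,41): 15+25 ≤ 41 → not valid
2 of the 6 triples form a triangle.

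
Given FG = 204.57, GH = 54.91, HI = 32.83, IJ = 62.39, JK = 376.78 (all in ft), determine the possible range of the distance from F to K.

The maximum is all hops collinear in one direction: 204.57 + 54.91 + 32.83 + 62.39 + 376.78 = 731.48.
The longest hop is 376.78; the others sum to 354.70. Folding the others back against it leaves at least 376.78 − 354.70 = 22.08.

22.08 ≤ FK ≤ 731.48 ft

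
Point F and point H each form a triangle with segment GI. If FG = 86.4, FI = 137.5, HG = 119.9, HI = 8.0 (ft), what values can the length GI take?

From triangle FGI: |86.4 − 137.5| < GI < 86.4 + 137.5, i.e. 51.1 < GI < 223.9.
From triangle HGI: 111.9 < GI < 127.9.
Both must hold, so GI lies in the intersection.

111.9 < GI < 127.9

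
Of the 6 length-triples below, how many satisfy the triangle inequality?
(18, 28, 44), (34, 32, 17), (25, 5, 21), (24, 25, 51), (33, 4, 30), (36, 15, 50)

5

(18,28,44): 18+28 > 44 → valid
(17,32,34): 17+32 > 34 → valid
(5,21,25): 5+21 > 25 → valid
(24,25,51): 24+25 ≤ 51 → not valid
(4,30,33): 4+30 > 33 → valid
(15,36,50): 15+36 > 50 → valid
5 of the 6 triples form a triangle.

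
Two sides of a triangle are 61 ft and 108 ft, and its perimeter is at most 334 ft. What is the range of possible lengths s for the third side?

Triangle inequality alone gives 47 < s < 169.
The perimeter condition gives s ≤ 334 − 61 − 108 = 165.
Intersecting the two: 47 < s ≤ 165.

47 < s ≤ 165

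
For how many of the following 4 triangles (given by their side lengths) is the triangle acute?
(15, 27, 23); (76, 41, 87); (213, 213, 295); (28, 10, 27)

(15,27,23): 15²+23² = 754 > 729 = 27² → acute
(76,41,87): 41²+76² = 7457 < 7569 = 87² → obtuse
(213,213,295): 213²+213² = 90738 > 87025 = 295² → acute
(28,10,27): 10²+27² = 829 > 784 = 28² → acute
3 of the 4 are acute.

3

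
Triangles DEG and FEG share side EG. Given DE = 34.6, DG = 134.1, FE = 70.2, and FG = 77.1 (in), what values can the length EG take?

From triangle DEG: |34.6 − 134.1| < EG < 34.6 + 134.1, i.e. 99.5 < EG < 168.7.
From triangle FEG: 6.9 < EG < 147.3.
Both must hold, so EG lies in the intersection.

99.5 < EG < 147.3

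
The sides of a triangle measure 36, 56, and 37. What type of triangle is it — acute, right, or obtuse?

obtuse

Compare the square of the longest side to the sum of squares of the other two: 36² + 37² = 2665 < 3136 = 56².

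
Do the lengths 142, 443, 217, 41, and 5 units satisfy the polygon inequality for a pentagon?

No

For a pentagon, each side must be shorter than the sum of the others.
Here the longest side is 443, but the remaining 4 sides sum to only 405.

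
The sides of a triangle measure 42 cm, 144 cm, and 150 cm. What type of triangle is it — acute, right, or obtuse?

right

Compare the square of the longest side to the sum of squares of the other two: 42² + 144² = 22500 = 150².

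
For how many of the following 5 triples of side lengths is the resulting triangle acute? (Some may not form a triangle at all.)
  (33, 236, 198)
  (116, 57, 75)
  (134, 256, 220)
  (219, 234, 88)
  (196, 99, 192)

3

(33,236,198): 33+198 ≤ 236, not a triangle
(116,57,75): 57²+75² = 8874 < 13456 = 116² → obtuse
(134,256,220): 134²+220² = 66356 > 65536 = 256² → acute
(219,234,88): 88²+219² = 55705 > 54756 = 234² → acute
(196,99,192): 99²+192² = 46665 > 38416 = 196² → acute
3 of the 5 are acute.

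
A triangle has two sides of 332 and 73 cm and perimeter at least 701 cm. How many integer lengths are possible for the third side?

Triangle inequality: 259 < x < 405. Perimeter ≥ 701 gives x ≥ 701 − 332 − 73 = 296.
So 296 ≤ x < 405; integers 296 through 404: 109 values.

109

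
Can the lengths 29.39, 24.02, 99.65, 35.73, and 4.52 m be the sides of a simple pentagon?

For a pentagon, each side must be shorter than the sum of the others.
Here the longest side is 99.65, but the remaining 4 sides sum to only 93.66.

No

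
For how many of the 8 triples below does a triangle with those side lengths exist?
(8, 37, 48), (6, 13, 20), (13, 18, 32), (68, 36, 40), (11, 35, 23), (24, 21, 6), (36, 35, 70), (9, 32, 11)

3

(8,37,48): 8+37 ≤ 48 → not valid
(6,13,20): 6+13 ≤ 20 → not valid
(13,18,32): 13+18 ≤ 32 → not valid
(36,40,68): 36+40 > 68 → valid
(11,23,35): 11+23 ≤ 35 → not valid
(6,21,24): 6+21 > 24 → valid
(35,36,70): 35+36 > 70 → valid
(9,11,32): 9+11 ≤ 32 → not valid
3 of the 8 triples form a triangle.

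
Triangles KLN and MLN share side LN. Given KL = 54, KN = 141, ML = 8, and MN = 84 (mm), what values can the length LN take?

From triangle KLN: |54 − 141| < LN < 54 + 141, i.e. 87 < LN < 195.
From triangle MLN: 76 < LN < 92.
Both must hold, so LN lies in the intersection.

87 < LN < 92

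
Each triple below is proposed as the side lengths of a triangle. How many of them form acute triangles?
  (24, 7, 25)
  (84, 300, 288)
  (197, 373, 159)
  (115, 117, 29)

(24,7,25): 7²+24² = 625 = 25² → right
(84,300,288): 84²+288² = 90000 = 300² → right
(197,373,159): 159+197 ≤ 373, not a triangle
(115,117,29): 29²+115² = 14066 > 13689 = 117² → acute
1 of the 4 is acute.

1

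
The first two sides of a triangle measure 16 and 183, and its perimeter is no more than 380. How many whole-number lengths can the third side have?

14

Triangle inequality: 167 < x < 199. Perimeter ≤ 380 gives x ≤ 380 − 16 − 183 = 181.
So 167 < x ≤ 181; integers 168 through 181: 14 values.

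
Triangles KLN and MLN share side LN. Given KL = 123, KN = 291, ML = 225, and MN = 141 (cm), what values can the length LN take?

From triangle KLN: |123 − 291| < LN < 123 + 291, i.e. 168 < LN < 414.
From triangle MLN: 84 < LN < 366.
Both must hold, so LN lies in the intersection.

168 < LN < 366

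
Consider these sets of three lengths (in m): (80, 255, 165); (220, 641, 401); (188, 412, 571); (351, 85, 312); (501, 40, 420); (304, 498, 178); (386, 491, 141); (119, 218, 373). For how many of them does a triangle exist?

(80,165,255): 80+165 ≤ 255 → not valid
(220,401,641): 220+401 ≤ 641 → not valid
(188,412,571): 188+412 > 571 → valid
(85,312,351): 85+312 > 351 → valid
(40,420,501): 40+420 ≤ 501 → not valid
(178,304,498): 178+304 ≤ 498 → not valid
(141,386,491): 141+386 > 491 → valid
(119,218,373): 119+218 ≤ 373 → not valid
3 of the 8 triples form a triangle.

3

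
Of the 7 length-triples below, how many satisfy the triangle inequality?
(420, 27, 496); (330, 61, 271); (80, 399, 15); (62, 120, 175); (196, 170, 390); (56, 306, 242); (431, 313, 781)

2

(27,420,496): 27+420 ≤ 496 → not valid
(61,271,330): 61+271 > 330 → valid
(15,80,399): 15+80 ≤ 399 → not valid
(62,120,175): 62+120 > 175 → valid
(170,196,390): 170+196 ≤ 390 → not valid
(56,242,306): 56+242 ≤ 306 → not valid
(313,431,781): 313+431 ≤ 781 → not valid
2 of the 7 triples form a triangle.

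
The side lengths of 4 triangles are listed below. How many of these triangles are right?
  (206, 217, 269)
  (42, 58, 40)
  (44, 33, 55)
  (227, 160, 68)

(206,217,269): 206²+217² = 89525 > 72361 = 269² → acute
(42,58,40): 40²+42² = 3364 = 58² → right
(44,33,55): 33²+44² = 3025 = 55² → right
(227,160,68): 68²+160² = 30224 < 51529 = 227² → obtuse
2 of the 4 are right.

2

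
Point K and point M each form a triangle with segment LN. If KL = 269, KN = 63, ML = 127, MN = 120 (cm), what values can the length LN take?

From triangle KLN: |269 − 63| < LN < 269 + 63, i.e. 206 < LN < 332.
From triangle MLN: 7 < LN < 247.
Both must hold, so LN lies in the intersection.

206 < LN < 247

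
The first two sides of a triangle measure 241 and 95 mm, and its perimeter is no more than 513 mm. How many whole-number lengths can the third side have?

31

Triangle inequality: 146 < x < 336. Perimeter ≤ 513 gives x ≤ 513 − 241 − 95 = 177.
So 146 < x ≤ 177; integers 147 through 177: 31 values.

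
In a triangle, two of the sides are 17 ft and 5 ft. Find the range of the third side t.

By the triangle inequality, t must be less than 17 + 5 = 22 and greater than |17 − 5| = 12.

12 < t < 22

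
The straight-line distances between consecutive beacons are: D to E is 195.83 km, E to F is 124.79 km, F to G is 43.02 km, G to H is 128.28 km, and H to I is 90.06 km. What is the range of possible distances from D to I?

The maximum is all hops collinear in one direction: 195.83 + 124.79 + 43.02 + 128.28 + 90.06 = 581.98.
The longest hop is 195.83; the others sum to 386.15. Since 195.83 ≤ 386.15, the path can fold back on itself completely, so the minimum distance is 0.

0 ≤ DI ≤ 581.98 km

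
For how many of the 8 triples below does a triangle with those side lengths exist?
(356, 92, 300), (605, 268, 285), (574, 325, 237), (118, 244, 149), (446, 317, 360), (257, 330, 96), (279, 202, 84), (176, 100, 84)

6

(92,300,356): 92+300 > 356 → valid
(268,285,605): 268+285 ≤ 605 → not valid
(237,325,574): 237+325 ≤ 574 → not valid
(118,149,244): 118+149 > 244 → valid
(317,360,446): 317+360 > 446 → valid
(96,257,330): 96+257 > 330 → valid
(84,202,279): 84+202 > 279 → valid
(84,100,176): 84+100 > 176 → valid
6 of the 8 triples form a triangle.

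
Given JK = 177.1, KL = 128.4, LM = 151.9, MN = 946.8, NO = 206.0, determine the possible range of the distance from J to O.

283.4 ≤ JO ≤ 1610.2

The maximum is all hops collinear in one direction: 177.1 + 128.4 + 151.9 + 946.8 + 206.0 = 1610.2.
The longest hop is 946.8; the others sum to 663.4. Folding the others back against it leaves at least 946.8 − 663.4 = 283.4.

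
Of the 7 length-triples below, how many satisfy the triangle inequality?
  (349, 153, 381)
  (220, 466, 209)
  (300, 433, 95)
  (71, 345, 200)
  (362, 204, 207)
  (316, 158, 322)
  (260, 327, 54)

(153,349,381): 153+349 > 381 → valid
(209,220,466): 209+220 ≤ 466 → not valid
(95,300,433): 95+300 ≤ 433 → not valid
(71,200,345): 71+200 ≤ 345 → not valid
(204,207,362): 204+207 > 362 → valid
(158,316,322): 158+316 > 322 → valid
(54,260,327): 54+260 ≤ 327 → not valid
3 of the 7 triples form a triangle.

3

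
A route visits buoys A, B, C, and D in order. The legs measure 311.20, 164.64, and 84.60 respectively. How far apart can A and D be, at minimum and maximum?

61.96 ≤ AD ≤ 560.44

The maximum is all hops collinear in one direction: 311.20 + 164.64 + 84.60 = 560.44.
The longest hop is 311.20; the others sum to 249.24. Folding the others back against it leaves at least 311.20 − 249.24 = 61.96.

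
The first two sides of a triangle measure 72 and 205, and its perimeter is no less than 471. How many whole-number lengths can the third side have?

Triangle inequality: 133 < x < 277. Perimeter ≥ 471 gives x ≥ 471 − 72 − 205 = 194.
So 194 ≤ x < 277; integers 194 through 276: 83 values.

83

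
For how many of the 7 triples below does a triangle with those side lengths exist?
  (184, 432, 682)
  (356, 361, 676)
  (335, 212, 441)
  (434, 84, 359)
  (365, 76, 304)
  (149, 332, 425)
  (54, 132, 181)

(184,432,682): 184+432 ≤ 682 → not valid
(356,361,676): 356+361 > 676 → valid
(212,335,441): 212+335 > 441 → valid
(84,359,434): 84+359 > 434 → valid
(76,304,365): 76+304 > 365 → valid
(149,332,425): 149+332 > 425 → valid
(54,132,181): 54+132 > 181 → valid
6 of the 7 triples form a triangle.

6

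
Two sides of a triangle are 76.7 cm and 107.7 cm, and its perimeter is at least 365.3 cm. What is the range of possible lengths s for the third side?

Triangle inequality alone gives 31.0 < s < 184.4.
The perimeter condition gives s ≥ 365.3 − 76.7 − 107.7 = 180.9.
Intersecting the two: 180.9 ≤ s < 184.4.

180.9 ≤ s < 184.4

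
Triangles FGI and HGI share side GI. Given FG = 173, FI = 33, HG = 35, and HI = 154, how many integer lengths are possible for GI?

From triangle FGI: 140 < GI < 206.
From triangle HGI: 119 < GI < 189.
Intersection: 140 < GI < 189, so integers 141 through 188: 48 values.

48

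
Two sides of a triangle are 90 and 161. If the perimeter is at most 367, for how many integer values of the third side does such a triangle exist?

Triangle inequality: 71 < x < 251. Perimeter ≤ 367 gives x ≤ 367 − 90 − 161 = 116.
So 71 < x ≤ 116; integers 72 through 116: 45 values.

45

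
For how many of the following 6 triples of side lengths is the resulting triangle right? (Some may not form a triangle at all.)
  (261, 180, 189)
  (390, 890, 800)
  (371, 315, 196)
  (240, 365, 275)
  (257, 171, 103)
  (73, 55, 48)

(261,180,189): 180²+189² = 68121 = 261² → right
(390,890,800): 390²+800² = 792100 = 890² → right
(371,315,196): 196²+315² = 137641 = 371² → right
(240,365,275): 240²+275² = 133225 = 365² → right
(257,171,103): 103²+171² = 39850 < 66049 = 257² → obtuse
(73,55,48): 48²+55² = 5329 = 73² → right
5 of the 6 are right.

5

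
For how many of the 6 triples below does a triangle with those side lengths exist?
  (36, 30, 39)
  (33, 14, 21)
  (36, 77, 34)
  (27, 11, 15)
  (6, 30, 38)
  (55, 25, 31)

(30,36,39): 30+36 > 39 → valid
(14,21,33): 14+21 > 33 → valid
(34,36,77): 34+36 ≤ 77 → not valid
(11,15,27): 11+15 ≤ 27 → not valid
(6,30,38): 6+30 ≤ 38 → not valid
(25,31,55): 25+31 > 55 → valid
3 of the 6 triples form a triangle.

3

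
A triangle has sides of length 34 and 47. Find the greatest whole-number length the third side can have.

The third side must be strictly less than 34 + 47 = 81.
The largest integer below 81 is 80.

80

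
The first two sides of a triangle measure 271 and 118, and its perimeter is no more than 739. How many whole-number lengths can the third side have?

Triangle inequality: 153 < x < 389. Perimeter ≤ 739 gives x ≤ 739 − 271 − 118 = 350.
So 153 < x ≤ 350; integers 154 through 350: 197 values.

197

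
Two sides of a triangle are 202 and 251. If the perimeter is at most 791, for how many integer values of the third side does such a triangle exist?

289

Triangle inequality: 49 < x < 453. Perimeter ≤ 791 gives x ≤ 791 − 202 − 251 = 338.
So 49 < x ≤ 338; integers 50 through 338: 289 values.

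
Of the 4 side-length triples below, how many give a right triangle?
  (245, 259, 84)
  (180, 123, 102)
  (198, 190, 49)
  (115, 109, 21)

(245,259,84): 84²+245² = 67081 = 259² → right
(180,123,102): 102²+123² = 25533 < 32400 = 180² → obtuse
(198,190,49): 49²+190² = 38501 < 39204 = 198² → obtuse
(115,109,21): 21²+109² = 12322 < 13225 = 115² → obtuse
1 of the 4 is right.

1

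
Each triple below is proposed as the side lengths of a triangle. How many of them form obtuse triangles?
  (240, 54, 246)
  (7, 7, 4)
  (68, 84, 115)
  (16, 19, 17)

(240,54,246): 54²+240² = 60516 = 246² → right
(7,7,4): 4²+7² = 65 > 49 = 7² → acute
(68,84,115): 68²+84² = 11680 < 13225 = 115² → obtuse
(16,19,17): 16²+17² = 545 > 361 = 19² → acute
1 of the 4 is obtuse.

1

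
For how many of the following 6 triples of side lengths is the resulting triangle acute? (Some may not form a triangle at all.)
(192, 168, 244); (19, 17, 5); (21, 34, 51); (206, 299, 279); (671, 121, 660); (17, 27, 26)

(192,168,244): 168²+192² = 65088 > 59536 = 244² → acute
(19,17,5): 5²+17² = 314 < 361 = 19² → obtuse
(21,34,51): 21²+34² = 1597 < 2601 = 51² → obtuse
(206,299,279): 206²+279² = 120277 > 89401 = 299² → acute
(671,121,660): 121²+660² = 450241 = 671² → right
(17,27,26): 17²+26² = 965 > 729 = 27² → acute
3 of the 6 are acute.

3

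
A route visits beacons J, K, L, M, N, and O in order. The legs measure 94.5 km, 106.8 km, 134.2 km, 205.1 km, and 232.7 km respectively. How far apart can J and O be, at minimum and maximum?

The maximum is all hops collinear in one direction: 94.5 + 106.8 + 134.2 + 205.1 + 232.7 = 773.3.
The longest hop is 232.7; the others sum to 540.6. Since 232.7 ≤ 540.6, the path can fold back on itself completely, so the minimum distance is 0.

0 ≤ JO ≤ 773.3 km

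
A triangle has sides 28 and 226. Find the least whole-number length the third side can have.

The third side must be strictly greater than |28 − 226| = 198.
The smallest integer above 198 is 199.

199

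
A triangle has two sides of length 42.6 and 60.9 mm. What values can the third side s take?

By the triangle inequality, s must be less than 42.6 + 60.9 = 103.5 and greater than |42.6 − 60.9| = 18.3.

18.3 < s < 103.5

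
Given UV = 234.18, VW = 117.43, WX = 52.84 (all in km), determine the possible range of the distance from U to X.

63.91 ≤ UX ≤ 404.45 km

The maximum is all hops collinear in one direction: 234.18 + 117.43 + 52.84 = 404.45.
The longest hop is 234.18; the others sum to 170.27. Folding the others back against it leaves at least 234.18 − 170.27 = 63.91.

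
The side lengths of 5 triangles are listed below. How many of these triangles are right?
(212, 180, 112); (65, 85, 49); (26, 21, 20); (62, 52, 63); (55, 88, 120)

(212,180,112): 112²+180² = 44944 = 212² → right
(65,85,49): 49²+65² = 6626 < 7225 = 85² → obtuse
(26,21,20): 20²+21² = 841 > 676 = 26² → acute
(62,52,63): 52²+62² = 6548 > 3969 = 63² → acute
(55,88,120): 55²+88² = 10769 < 14400 = 120² → obtuse
1 of the 5 is right.

1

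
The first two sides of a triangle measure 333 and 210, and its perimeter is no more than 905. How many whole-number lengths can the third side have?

Triangle inequality: 123 < x < 543. Perimeter ≤ 905 gives x ≤ 905 − 333 − 210 = 362.
So 123 < x ≤ 362; integers 124 through 362: 239 values.

239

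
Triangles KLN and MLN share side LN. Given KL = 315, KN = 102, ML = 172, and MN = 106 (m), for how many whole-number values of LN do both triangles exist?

64

From triangle KLN: 213 < LN < 417.
From triangle MLN: 66 < LN < 278.
Intersection: 213 < LN < 278, so integers 214 through 277: 64 values.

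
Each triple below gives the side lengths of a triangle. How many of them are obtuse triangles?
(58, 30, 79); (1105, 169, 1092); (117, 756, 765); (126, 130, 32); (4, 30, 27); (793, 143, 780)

(58,30,79): 30²+58² = 4264 < 6241 = 79² → obtuse
(1105,169,1092): 169²+1092² = 1221025 = 1105² → right
(117,756,765): 117²+756² = 585225 = 765² → right
(126,130,32): 32²+126² = 16900 = 130² → right
(4,30,27): 4²+27² = 745 < 900 = 30² → obtuse
(793,143,780): 143²+780² = 628849 = 793² → right
2 of the 6 are obtuse.

2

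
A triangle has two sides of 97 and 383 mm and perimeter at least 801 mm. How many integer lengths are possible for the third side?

159

Triangle inequality: 286 < x < 480. Perimeter ≥ 801 gives x ≥ 801 − 97 − 383 = 321.
So 321 ≤ x < 480; integers 321 through 479: 159 values.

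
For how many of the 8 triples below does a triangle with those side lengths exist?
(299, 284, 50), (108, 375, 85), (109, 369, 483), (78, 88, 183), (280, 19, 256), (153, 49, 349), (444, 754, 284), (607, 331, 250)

(50,284,299): 50+284 > 299 → valid
(85,108,375): 85+108 ≤ 375 → not valid
(109,369,483): 109+369 ≤ 483 → not valid
(78,88,183): 78+88 ≤ 183 → not valid
(19,256,280): 19+256 ≤ 280 → not valid
(49,153,349): 49+153 ≤ 349 → not valid
(284,444,754): 284+444 ≤ 754 → not valid
(250,331,607): 250+331 ≤ 607 → not valid
1 of the 8 triples forms a triangle.

1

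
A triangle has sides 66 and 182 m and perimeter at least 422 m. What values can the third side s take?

Triangle inequality alone gives 116 < s < 248.
The perimeter condition gives s ≥ 422 − 66 − 182 = 174.
Intersecting the two: 174 ≤ s < 248.

174 ≤ s < 248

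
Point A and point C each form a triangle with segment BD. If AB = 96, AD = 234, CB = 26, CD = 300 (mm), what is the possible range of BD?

274 < BD < 326

From triangle ABD: |96 − 234| < BD < 96 + 234, i.e. 138 < BD < 330.
From triangle CBD: 274 < BD < 326.
Both must hold, so BD lies in the intersection.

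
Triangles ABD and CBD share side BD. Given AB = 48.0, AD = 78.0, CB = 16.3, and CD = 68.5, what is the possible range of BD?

52.2 < BD < 84.8

From triangle ABD: |48.0 − 78.0| < BD < 48.0 + 78.0, i.e. 30.0 < BD < 126.0.
From triangle CBD: 52.2 < BD < 84.8.
Both must hold, so BD lies in the intersection.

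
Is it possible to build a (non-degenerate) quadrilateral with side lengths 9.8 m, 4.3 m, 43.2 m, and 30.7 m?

Yes

A quadrilateral exists iff every side is shorter than the sum of the others — equivalently, the longest side is less than the sum of the rest.
Longest side 43.2 < 44.8 (sum of the remaining 3), so yes.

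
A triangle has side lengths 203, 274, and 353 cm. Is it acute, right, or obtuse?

obtuse

Compare the square of the longest side to the sum of squares of the other two: 203² + 274² = 116285 < 124609 = 353².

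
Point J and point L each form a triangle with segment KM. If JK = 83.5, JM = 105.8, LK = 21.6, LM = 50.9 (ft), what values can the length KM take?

From triangle JKM: |83.5 − 105.8| < KM < 83.5 + 105.8, i.e. 22.3 < KM < 189.3.
From triangle LKM: 29.3 < KM < 72.5.
Both must hold, so KM lies in the intersection.

29.3 < KM < 72.5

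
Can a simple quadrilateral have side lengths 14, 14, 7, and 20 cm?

Yes

A quadrilateral exists iff every side is shorter than the sum of the others — equivalently, the longest side is less than the sum of the rest.
Longest side 20 < 35 (sum of the remaining 3), so yes.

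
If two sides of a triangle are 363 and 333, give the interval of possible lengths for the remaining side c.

30 < c < 696

By the triangle inequality, c must be less than 363 + 333 = 696 and greater than |363 − 333| = 30.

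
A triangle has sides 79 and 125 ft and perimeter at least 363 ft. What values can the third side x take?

159 ≤ x < 204

Triangle inequality alone gives 46 < x < 204.
The perimeter condition gives x ≥ 363 − 79 − 125 = 159.
Intersecting the two: 159 ≤ x < 204.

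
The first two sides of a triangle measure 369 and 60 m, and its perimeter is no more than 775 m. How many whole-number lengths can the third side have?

37

Triangle inequality: 309 < x < 429. Perimeter ≤ 775 gives x ≤ 775 − 369 − 60 = 346.
So 309 < x ≤ 346; integers 310 through 346: 37 values.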